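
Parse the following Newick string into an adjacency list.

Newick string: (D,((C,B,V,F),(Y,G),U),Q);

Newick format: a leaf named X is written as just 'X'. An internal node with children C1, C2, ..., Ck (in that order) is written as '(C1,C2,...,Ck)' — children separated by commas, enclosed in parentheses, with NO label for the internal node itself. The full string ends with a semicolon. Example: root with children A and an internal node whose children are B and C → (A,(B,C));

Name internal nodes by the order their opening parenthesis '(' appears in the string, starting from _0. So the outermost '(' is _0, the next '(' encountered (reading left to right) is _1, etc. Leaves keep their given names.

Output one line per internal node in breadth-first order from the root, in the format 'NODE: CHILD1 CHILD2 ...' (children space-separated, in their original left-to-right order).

Input: (D,((C,B,V,F),(Y,G),U),Q);
Scanning left-to-right, naming '(' by encounter order:
  pos 0: '(' -> open internal node _0 (depth 1)
  pos 3: '(' -> open internal node _1 (depth 2)
  pos 4: '(' -> open internal node _2 (depth 3)
  pos 12: ')' -> close internal node _2 (now at depth 2)
  pos 14: '(' -> open internal node _3 (depth 3)
  pos 18: ')' -> close internal node _3 (now at depth 2)
  pos 21: ')' -> close internal node _1 (now at depth 1)
  pos 24: ')' -> close internal node _0 (now at depth 0)
Total internal nodes: 4
BFS adjacency from root:
  _0: D _1 Q
  _1: _2 _3 U
  _2: C B V F
  _3: Y G

Answer: _0: D _1 Q
_1: _2 _3 U
_2: C B V F
_3: Y G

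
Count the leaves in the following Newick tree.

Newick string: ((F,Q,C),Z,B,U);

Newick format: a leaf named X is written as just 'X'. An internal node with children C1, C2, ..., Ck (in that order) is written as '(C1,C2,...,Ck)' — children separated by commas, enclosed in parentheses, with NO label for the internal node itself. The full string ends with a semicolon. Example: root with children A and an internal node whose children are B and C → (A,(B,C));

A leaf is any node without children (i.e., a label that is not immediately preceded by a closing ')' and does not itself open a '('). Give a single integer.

Answer: 6

Derivation:
Newick: ((F,Q,C),Z,B,U);
Scan left-to-right; a leaf is any maximal label run not followed by '(':
  pos 2: leaf 'F' → count = 1
  pos 4: leaf 'Q' → count = 2
  pos 6: leaf 'C' → count = 3
  pos 9: leaf 'Z' → count = 4
  pos 11: leaf 'B' → count = 5
  pos 13: leaf 'U' → count = 6
Total leaves: 6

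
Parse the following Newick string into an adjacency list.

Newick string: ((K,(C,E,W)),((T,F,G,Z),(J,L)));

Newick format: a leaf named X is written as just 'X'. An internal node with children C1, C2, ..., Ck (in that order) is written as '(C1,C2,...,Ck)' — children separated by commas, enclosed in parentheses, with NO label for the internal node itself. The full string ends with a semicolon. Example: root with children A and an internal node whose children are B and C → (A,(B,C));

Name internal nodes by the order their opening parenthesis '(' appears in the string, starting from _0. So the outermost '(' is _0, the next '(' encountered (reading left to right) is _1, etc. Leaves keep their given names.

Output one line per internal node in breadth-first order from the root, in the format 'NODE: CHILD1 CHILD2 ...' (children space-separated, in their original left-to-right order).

Answer: _0: _1 _3
_1: K _2
_3: _4 _5
_2: C E W
_4: T F G Z
_5: J L

Derivation:
Input: ((K,(C,E,W)),((T,F,G,Z),(J,L)));
Scanning left-to-right, naming '(' by encounter order:
  pos 0: '(' -> open internal node _0 (depth 1)
  pos 1: '(' -> open internal node _1 (depth 2)
  pos 4: '(' -> open internal node _2 (depth 3)
  pos 10: ')' -> close internal node _2 (now at depth 2)
  pos 11: ')' -> close internal node _1 (now at depth 1)
  pos 13: '(' -> open internal node _3 (depth 2)
  pos 14: '(' -> open internal node _4 (depth 3)
  pos 22: ')' -> close internal node _4 (now at depth 2)
  pos 24: '(' -> open internal node _5 (depth 3)
  pos 28: ')' -> close internal node _5 (now at depth 2)
  pos 29: ')' -> close internal node _3 (now at depth 1)
  pos 30: ')' -> close internal node _0 (now at depth 0)
Total internal nodes: 6
BFS adjacency from root:
  _0: _1 _3
  _1: K _2
  _3: _4 _5
  _2: C E W
  _4: T F G Z
  _5: J L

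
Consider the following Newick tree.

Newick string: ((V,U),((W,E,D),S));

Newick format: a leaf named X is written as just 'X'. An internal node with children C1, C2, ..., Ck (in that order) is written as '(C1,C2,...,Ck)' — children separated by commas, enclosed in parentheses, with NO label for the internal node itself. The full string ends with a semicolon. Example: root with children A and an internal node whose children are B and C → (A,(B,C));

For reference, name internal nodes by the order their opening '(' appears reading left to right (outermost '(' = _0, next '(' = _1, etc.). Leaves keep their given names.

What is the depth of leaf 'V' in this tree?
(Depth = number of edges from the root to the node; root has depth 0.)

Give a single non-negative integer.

Answer: 2

Derivation:
Newick: ((V,U),((W,E,D),S));
Naming internals by '(' encounter order: outermost '(' = _0, next = _1, ...
Query node: V
Path from root: _0 -> _1 -> V
Depth of V: 2 (number of edges from root)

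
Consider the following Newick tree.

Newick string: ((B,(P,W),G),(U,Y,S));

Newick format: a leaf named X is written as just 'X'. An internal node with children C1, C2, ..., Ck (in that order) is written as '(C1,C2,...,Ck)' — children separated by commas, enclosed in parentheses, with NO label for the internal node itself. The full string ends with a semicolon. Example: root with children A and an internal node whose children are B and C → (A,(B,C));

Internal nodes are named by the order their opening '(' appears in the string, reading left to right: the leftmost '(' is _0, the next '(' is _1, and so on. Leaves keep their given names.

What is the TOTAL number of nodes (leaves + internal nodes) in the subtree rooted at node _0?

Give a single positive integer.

Answer: 11

Derivation:
Newick: ((B,(P,W),G),(U,Y,S));
Locate _0: it is the '(' at position 0 (the 1st '(' reading left to right).
Query: subtree rooted at _0
_0: subtree_size = 1 + 10
  _1: subtree_size = 1 + 5
    B: subtree_size = 1 + 0
    _2: subtree_size = 1 + 2
      P: subtree_size = 1 + 0
      W: subtree_size = 1 + 0
    G: subtree_size = 1 + 0
  _3: subtree_size = 1 + 3
    U: subtree_size = 1 + 0
    Y: subtree_size = 1 + 0
    S: subtree_size = 1 + 0
Total subtree size of _0: 11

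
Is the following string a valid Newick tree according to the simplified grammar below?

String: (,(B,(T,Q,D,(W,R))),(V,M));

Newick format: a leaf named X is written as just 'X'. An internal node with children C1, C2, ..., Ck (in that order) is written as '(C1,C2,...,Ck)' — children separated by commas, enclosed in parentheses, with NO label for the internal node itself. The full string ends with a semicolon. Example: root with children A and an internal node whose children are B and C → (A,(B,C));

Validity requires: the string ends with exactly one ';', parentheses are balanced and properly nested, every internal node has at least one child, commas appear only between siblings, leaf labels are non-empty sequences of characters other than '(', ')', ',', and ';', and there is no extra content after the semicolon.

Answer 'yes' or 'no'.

Answer: no

Derivation:
Input: (,(B,(T,Q,D,(W,R))),(V,M));
Paren balance: 5 '(' vs 5 ')' OK
Ends with single ';': True
Full parse: FAILS (empty leaf label at pos 1)
Valid: False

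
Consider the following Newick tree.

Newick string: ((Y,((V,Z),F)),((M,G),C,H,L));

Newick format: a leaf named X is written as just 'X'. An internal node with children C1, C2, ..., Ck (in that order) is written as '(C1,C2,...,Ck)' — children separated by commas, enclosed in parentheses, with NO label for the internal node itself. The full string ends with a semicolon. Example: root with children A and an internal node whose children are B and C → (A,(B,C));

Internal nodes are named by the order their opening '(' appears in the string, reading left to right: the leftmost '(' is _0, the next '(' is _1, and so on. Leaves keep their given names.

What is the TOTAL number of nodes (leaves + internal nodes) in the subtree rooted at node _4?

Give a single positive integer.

Answer: 7

Derivation:
Newick: ((Y,((V,Z),F)),((M,G),C,H,L));
Locate _4: it is the '(' at position 15 (the 5th '(' reading left to right).
Query: subtree rooted at _4
_4: subtree_size = 1 + 6
  _5: subtree_size = 1 + 2
    M: subtree_size = 1 + 0
    G: subtree_size = 1 + 0
  C: subtree_size = 1 + 0
  H: subtree_size = 1 + 0
  L: subtree_size = 1 + 0
Total subtree size of _4: 7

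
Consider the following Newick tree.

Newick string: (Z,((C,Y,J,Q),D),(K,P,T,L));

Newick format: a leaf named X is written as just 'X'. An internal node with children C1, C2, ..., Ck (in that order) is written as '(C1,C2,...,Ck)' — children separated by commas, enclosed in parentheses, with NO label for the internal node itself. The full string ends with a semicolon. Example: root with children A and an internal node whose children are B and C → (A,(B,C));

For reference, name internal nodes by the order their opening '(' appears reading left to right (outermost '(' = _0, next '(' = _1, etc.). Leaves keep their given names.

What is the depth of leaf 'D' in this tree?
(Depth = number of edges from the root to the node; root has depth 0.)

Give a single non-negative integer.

Answer: 2

Derivation:
Newick: (Z,((C,Y,J,Q),D),(K,P,T,L));
Naming internals by '(' encounter order: outermost '(' = _0, next = _1, ...
Query node: D
Path from root: _0 -> _1 -> D
Depth of D: 2 (number of edges from root)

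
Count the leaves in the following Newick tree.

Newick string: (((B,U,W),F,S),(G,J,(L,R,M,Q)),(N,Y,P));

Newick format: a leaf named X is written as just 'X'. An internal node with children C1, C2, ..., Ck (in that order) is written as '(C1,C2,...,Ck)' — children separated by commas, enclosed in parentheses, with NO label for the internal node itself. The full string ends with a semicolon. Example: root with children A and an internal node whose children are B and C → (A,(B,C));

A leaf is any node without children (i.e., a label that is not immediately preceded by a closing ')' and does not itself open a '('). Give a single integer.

Newick: (((B,U,W),F,S),(G,J,(L,R,M,Q)),(N,Y,P));
Scan left-to-right; a leaf is any maximal label run not followed by '(':
  pos 3: leaf 'B' → count = 1
  pos 5: leaf 'U' → count = 2
  pos 7: leaf 'W' → count = 3
  pos 10: leaf 'F' → count = 4
  pos 12: leaf 'S' → count = 5
  pos 16: leaf 'G' → count = 6
  pos 18: leaf 'J' → count = 7
  pos 21: leaf 'L' → count = 8
  pos 23: leaf 'R' → count = 9
  pos 25: leaf 'M' → count = 10
  pos 27: leaf 'Q' → count = 11
  pos 32: leaf 'N' → count = 12
  pos 34: leaf 'Y' → count = 13
  pos 36: leaf 'P' → count = 14
Total leaves: 14

Answer: 14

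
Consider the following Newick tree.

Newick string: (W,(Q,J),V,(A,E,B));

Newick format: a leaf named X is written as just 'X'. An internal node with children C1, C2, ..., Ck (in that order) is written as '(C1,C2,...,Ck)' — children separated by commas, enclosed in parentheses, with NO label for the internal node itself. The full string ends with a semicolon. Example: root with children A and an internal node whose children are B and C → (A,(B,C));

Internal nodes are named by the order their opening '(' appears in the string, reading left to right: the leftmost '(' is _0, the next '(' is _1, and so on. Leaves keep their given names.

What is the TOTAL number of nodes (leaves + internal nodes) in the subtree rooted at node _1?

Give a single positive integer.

Newick: (W,(Q,J),V,(A,E,B));
Locate _1: it is the '(' at position 3 (the 2nd '(' reading left to right).
Query: subtree rooted at _1
_1: subtree_size = 1 + 2
  Q: subtree_size = 1 + 0
  J: subtree_size = 1 + 0
Total subtree size of _1: 3

Answer: 3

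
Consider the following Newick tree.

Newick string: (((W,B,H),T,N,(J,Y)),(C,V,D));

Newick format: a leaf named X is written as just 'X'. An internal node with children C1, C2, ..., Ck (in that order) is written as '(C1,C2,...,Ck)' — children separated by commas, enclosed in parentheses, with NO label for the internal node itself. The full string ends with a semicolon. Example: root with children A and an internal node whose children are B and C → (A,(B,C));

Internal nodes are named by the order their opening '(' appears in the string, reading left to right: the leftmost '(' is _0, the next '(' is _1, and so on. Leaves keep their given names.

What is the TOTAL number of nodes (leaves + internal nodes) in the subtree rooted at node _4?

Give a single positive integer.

Answer: 4

Derivation:
Newick: (((W,B,H),T,N,(J,Y)),(C,V,D));
Locate _4: it is the '(' at position 21 (the 5th '(' reading left to right).
Query: subtree rooted at _4
_4: subtree_size = 1 + 3
  C: subtree_size = 1 + 0
  V: subtree_size = 1 + 0
  D: subtree_size = 1 + 0
Total subtree size of _4: 4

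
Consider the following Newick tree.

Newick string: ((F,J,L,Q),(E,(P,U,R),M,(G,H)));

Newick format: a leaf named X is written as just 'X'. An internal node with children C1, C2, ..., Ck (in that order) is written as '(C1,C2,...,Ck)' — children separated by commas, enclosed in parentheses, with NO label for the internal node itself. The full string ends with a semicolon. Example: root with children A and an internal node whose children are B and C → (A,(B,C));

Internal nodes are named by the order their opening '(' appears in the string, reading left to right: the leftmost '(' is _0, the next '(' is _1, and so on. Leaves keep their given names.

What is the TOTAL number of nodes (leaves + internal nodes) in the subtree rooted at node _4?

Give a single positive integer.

Newick: ((F,J,L,Q),(E,(P,U,R),M,(G,H)));
Locate _4: it is the '(' at position 24 (the 5th '(' reading left to right).
Query: subtree rooted at _4
_4: subtree_size = 1 + 2
  G: subtree_size = 1 + 0
  H: subtree_size = 1 + 0
Total subtree size of _4: 3

Answer: 3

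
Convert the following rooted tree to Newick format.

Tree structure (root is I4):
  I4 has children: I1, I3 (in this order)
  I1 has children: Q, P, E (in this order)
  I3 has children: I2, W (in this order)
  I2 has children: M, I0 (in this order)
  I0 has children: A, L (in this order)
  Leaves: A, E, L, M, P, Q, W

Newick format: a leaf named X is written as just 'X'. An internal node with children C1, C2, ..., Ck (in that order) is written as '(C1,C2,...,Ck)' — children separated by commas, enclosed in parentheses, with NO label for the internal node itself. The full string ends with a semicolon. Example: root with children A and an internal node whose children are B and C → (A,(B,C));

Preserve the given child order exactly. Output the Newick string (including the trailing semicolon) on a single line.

internal I4 with children ['I1', 'I3']
  internal I1 with children ['Q', 'P', 'E']
    leaf 'Q' → 'Q'
    leaf 'P' → 'P'
    leaf 'E' → 'E'
  → '(Q,P,E)'
  internal I3 with children ['I2', 'W']
    internal I2 with children ['M', 'I0']
      leaf 'M' → 'M'
      internal I0 with children ['A', 'L']
        leaf 'A' → 'A'
        leaf 'L' → 'L'
      → '(A,L)'
    → '(M,(A,L))'
    leaf 'W' → 'W'
  → '((M,(A,L)),W)'
→ '((Q,P,E),((M,(A,L)),W))'
Final: ((Q,P,E),((M,(A,L)),W));

Answer: ((Q,P,E),((M,(A,L)),W));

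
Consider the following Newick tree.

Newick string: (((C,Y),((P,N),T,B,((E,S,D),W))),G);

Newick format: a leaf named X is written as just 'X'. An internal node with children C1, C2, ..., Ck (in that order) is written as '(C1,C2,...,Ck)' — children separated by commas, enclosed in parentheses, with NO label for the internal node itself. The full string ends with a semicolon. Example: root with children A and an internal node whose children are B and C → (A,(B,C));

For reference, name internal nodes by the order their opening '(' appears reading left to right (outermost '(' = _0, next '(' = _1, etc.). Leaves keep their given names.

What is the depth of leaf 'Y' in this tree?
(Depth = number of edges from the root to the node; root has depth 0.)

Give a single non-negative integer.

Newick: (((C,Y),((P,N),T,B,((E,S,D),W))),G);
Naming internals by '(' encounter order: outermost '(' = _0, next = _1, ...
Query node: Y
Path from root: _0 -> _1 -> _2 -> Y
Depth of Y: 3 (number of edges from root)

Answer: 3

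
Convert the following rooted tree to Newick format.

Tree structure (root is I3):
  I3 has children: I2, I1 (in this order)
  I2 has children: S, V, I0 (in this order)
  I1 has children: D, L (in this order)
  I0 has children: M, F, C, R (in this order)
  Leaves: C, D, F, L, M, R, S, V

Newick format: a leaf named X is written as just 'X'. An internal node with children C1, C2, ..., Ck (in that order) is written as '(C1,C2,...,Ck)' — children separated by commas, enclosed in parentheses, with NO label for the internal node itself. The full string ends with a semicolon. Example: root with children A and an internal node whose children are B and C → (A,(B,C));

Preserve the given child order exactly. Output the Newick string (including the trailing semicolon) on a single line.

Answer: ((S,V,(M,F,C,R)),(D,L));

Derivation:
internal I3 with children ['I2', 'I1']
  internal I2 with children ['S', 'V', 'I0']
    leaf 'S' → 'S'
    leaf 'V' → 'V'
    internal I0 with children ['M', 'F', 'C', 'R']
      leaf 'M' → 'M'
      leaf 'F' → 'F'
      leaf 'C' → 'C'
      leaf 'R' → 'R'
    → '(M,F,C,R)'
  → '(S,V,(M,F,C,R))'
  internal I1 with children ['D', 'L']
    leaf 'D' → 'D'
    leaf 'L' → 'L'
  → '(D,L)'
→ '((S,V,(M,F,C,R)),(D,L))'
Final: ((S,V,(M,F,C,R)),(D,L));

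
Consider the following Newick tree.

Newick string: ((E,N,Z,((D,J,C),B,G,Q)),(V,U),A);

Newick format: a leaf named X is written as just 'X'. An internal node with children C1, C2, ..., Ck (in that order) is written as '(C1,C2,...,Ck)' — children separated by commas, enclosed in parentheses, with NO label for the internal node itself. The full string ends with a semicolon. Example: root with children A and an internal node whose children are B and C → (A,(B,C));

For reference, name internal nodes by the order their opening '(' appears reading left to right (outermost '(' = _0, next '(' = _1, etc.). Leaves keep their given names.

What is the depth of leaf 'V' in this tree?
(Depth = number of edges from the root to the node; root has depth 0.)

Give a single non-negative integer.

Newick: ((E,N,Z,((D,J,C),B,G,Q)),(V,U),A);
Naming internals by '(' encounter order: outermost '(' = _0, next = _1, ...
Query node: V
Path from root: _0 -> _4 -> V
Depth of V: 2 (number of edges from root)

Answer: 2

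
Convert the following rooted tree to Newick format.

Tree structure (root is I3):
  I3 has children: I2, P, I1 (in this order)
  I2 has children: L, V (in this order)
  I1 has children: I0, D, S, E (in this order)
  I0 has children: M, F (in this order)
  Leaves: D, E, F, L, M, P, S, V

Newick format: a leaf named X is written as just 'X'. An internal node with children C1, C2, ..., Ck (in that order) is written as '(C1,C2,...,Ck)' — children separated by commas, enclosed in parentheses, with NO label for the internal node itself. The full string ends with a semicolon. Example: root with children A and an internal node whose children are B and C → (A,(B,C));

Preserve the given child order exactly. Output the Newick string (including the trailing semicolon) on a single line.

internal I3 with children ['I2', 'P', 'I1']
  internal I2 with children ['L', 'V']
    leaf 'L' → 'L'
    leaf 'V' → 'V'
  → '(L,V)'
  leaf 'P' → 'P'
  internal I1 with children ['I0', 'D', 'S', 'E']
    internal I0 with children ['M', 'F']
      leaf 'M' → 'M'
      leaf 'F' → 'F'
    → '(M,F)'
    leaf 'D' → 'D'
    leaf 'S' → 'S'
    leaf 'E' → 'E'
  → '((M,F),D,S,E)'
→ '((L,V),P,((M,F),D,S,E))'
Final: ((L,V),P,((M,F),D,S,E));

Answer: ((L,V),P,((M,F),D,S,E));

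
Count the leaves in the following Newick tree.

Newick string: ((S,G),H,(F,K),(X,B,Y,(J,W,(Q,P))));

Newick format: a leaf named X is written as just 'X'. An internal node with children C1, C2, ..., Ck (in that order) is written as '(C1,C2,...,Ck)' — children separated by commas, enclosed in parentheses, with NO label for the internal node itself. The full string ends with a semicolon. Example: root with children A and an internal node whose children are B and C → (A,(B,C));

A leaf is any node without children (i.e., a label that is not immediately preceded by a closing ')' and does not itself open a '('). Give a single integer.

Answer: 12

Derivation:
Newick: ((S,G),H,(F,K),(X,B,Y,(J,W,(Q,P))));
Scan left-to-right; a leaf is any maximal label run not followed by '(':
  pos 2: leaf 'S' → count = 1
  pos 4: leaf 'G' → count = 2
  pos 7: leaf 'H' → count = 3
  pos 10: leaf 'F' → count = 4
  pos 12: leaf 'K' → count = 5
  pos 16: leaf 'X' → count = 6
  pos 18: leaf 'B' → count = 7
  pos 20: leaf 'Y' → count = 8
  pos 23: leaf 'J' → count = 9
  pos 25: leaf 'W' → count = 10
  pos 28: leaf 'Q' → count = 11
  pos 30: leaf 'P' → count = 12
Total leaves: 12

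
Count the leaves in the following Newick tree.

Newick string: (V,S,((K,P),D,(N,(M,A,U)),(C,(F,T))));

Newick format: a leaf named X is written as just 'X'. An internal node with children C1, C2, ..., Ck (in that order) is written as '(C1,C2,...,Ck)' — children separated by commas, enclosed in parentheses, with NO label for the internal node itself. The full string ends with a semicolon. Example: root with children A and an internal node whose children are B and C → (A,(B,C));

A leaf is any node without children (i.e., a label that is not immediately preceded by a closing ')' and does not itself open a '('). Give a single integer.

Newick: (V,S,((K,P),D,(N,(M,A,U)),(C,(F,T))));
Scan left-to-right; a leaf is any maximal label run not followed by '(':
  pos 1: leaf 'V' → count = 1
  pos 3: leaf 'S' → count = 2
  pos 7: leaf 'K' → count = 3
  pos 9: leaf 'P' → count = 4
  pos 12: leaf 'D' → count = 5
  pos 15: leaf 'N' → count = 6
  pos 18: leaf 'M' → count = 7
  pos 20: leaf 'A' → count = 8
  pos 22: leaf 'U' → count = 9
  pos 27: leaf 'C' → count = 10
  pos 30: leaf 'F' → count = 11
  pos 32: leaf 'T' → count = 12
Total leaves: 12

Answer: 12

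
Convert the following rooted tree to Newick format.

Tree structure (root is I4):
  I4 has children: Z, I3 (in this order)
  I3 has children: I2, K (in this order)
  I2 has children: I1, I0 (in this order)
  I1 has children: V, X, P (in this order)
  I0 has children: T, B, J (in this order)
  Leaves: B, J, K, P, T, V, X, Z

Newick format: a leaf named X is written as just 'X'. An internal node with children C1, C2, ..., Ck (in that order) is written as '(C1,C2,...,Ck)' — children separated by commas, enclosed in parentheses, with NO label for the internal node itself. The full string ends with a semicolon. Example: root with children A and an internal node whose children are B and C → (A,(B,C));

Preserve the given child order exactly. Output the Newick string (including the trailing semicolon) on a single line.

internal I4 with children ['Z', 'I3']
  leaf 'Z' → 'Z'
  internal I3 with children ['I2', 'K']
    internal I2 with children ['I1', 'I0']
      internal I1 with children ['V', 'X', 'P']
        leaf 'V' → 'V'
        leaf 'X' → 'X'
        leaf 'P' → 'P'
      → '(V,X,P)'
      internal I0 with children ['T', 'B', 'J']
        leaf 'T' → 'T'
        leaf 'B' → 'B'
        leaf 'J' → 'J'
      → '(T,B,J)'
    → '((V,X,P),(T,B,J))'
    leaf 'K' → 'K'
  → '(((V,X,P),(T,B,J)),K)'
→ '(Z,(((V,X,P),(T,B,J)),K))'
Final: (Z,(((V,X,P),(T,B,J)),K));

Answer: (Z,(((V,X,P),(T,B,J)),K));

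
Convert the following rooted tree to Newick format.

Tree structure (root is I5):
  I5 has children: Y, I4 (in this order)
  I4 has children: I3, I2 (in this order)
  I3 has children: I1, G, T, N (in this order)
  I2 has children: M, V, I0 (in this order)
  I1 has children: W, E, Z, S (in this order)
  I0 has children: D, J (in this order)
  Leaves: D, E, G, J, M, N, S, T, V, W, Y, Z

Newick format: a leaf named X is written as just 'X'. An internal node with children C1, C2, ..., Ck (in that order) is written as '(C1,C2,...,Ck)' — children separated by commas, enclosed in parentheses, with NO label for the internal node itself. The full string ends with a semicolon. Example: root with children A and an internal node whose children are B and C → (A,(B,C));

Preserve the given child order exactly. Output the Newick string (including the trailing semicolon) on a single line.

Answer: (Y,(((W,E,Z,S),G,T,N),(M,V,(D,J))));

Derivation:
internal I5 with children ['Y', 'I4']
  leaf 'Y' → 'Y'
  internal I4 with children ['I3', 'I2']
    internal I3 with children ['I1', 'G', 'T', 'N']
      internal I1 with children ['W', 'E', 'Z', 'S']
        leaf 'W' → 'W'
        leaf 'E' → 'E'
        leaf 'Z' → 'Z'
        leaf 'S' → 'S'
      → '(W,E,Z,S)'
      leaf 'G' → 'G'
      leaf 'T' → 'T'
      leaf 'N' → 'N'
    → '((W,E,Z,S),G,T,N)'
    internal I2 with children ['M', 'V', 'I0']
      leaf 'M' → 'M'
      leaf 'V' → 'V'
      internal I0 with children ['D', 'J']
        leaf 'D' → 'D'
        leaf 'J' → 'J'
      → '(D,J)'
    → '(M,V,(D,J))'
  → '(((W,E,Z,S),G,T,N),(M,V,(D,J)))'
→ '(Y,(((W,E,Z,S),G,T,N),(M,V,(D,J))))'
Final: (Y,(((W,E,Z,S),G,T,N),(M,V,(D,J))));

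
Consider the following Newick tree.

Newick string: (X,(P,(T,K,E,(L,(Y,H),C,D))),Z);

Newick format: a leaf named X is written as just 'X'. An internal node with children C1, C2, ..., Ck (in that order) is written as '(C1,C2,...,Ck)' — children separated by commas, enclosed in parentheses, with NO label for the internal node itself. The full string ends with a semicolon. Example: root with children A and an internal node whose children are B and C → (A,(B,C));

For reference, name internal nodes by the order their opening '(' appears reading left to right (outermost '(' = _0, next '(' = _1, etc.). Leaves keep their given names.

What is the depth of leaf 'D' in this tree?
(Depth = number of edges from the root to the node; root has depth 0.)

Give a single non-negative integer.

Newick: (X,(P,(T,K,E,(L,(Y,H),C,D))),Z);
Naming internals by '(' encounter order: outermost '(' = _0, next = _1, ...
Query node: D
Path from root: _0 -> _1 -> _2 -> _3 -> D
Depth of D: 4 (number of edges from root)

Answer: 4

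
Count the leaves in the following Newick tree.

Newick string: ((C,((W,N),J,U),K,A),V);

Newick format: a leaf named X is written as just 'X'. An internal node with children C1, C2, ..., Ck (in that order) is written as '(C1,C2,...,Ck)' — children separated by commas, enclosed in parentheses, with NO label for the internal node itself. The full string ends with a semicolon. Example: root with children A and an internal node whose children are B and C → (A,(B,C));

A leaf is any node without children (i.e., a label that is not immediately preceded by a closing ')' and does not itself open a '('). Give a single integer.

Answer: 8

Derivation:
Newick: ((C,((W,N),J,U),K,A),V);
Scan left-to-right; a leaf is any maximal label run not followed by '(':
  pos 2: leaf 'C' → count = 1
  pos 6: leaf 'W' → count = 2
  pos 8: leaf 'N' → count = 3
  pos 11: leaf 'J' → count = 4
  pos 13: leaf 'U' → count = 5
  pos 16: leaf 'K' → count = 6
  pos 18: leaf 'A' → count = 7
  pos 21: leaf 'V' → count = 8
Total leaves: 8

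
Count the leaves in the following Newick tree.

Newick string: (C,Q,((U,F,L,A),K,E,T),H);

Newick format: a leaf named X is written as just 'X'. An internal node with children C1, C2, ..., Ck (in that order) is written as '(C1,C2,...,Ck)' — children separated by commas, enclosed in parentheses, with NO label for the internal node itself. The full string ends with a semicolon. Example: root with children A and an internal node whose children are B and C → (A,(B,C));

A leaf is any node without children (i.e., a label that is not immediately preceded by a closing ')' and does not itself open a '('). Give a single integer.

Newick: (C,Q,((U,F,L,A),K,E,T),H);
Scan left-to-right; a leaf is any maximal label run not followed by '(':
  pos 1: leaf 'C' → count = 1
  pos 3: leaf 'Q' → count = 2
  pos 7: leaf 'U' → count = 3
  pos 9: leaf 'F' → count = 4
  pos 11: leaf 'L' → count = 5
  pos 13: leaf 'A' → count = 6
  pos 16: leaf 'K' → count = 7
  pos 18: leaf 'E' → count = 8
  pos 20: leaf 'T' → count = 9
  pos 23: leaf 'H' → count = 10
Total leaves: 10

Answer: 10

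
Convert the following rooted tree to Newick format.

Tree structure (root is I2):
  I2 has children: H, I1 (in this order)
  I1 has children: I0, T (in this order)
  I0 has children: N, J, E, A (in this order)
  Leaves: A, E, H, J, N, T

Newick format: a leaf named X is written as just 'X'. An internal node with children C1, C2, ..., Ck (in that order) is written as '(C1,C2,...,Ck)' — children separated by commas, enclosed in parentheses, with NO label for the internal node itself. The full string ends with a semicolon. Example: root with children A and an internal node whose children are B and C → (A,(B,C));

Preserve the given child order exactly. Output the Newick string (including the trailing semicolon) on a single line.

Answer: (H,((N,J,E,A),T));

Derivation:
internal I2 with children ['H', 'I1']
  leaf 'H' → 'H'
  internal I1 with children ['I0', 'T']
    internal I0 with children ['N', 'J', 'E', 'A']
      leaf 'N' → 'N'
      leaf 'J' → 'J'
      leaf 'E' → 'E'
      leaf 'A' → 'A'
    → '(N,J,E,A)'
    leaf 'T' → 'T'
  → '((N,J,E,A),T)'
→ '(H,((N,J,E,A),T))'
Final: (H,((N,J,E,A),T));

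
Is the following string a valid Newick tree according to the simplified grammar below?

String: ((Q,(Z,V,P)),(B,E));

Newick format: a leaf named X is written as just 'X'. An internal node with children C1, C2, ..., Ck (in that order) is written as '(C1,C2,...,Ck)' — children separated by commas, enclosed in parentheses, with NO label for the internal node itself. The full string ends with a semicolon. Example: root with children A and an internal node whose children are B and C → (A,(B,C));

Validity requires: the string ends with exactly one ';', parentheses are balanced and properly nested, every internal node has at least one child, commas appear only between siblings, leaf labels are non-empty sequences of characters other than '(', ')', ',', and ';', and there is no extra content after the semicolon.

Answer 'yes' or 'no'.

Answer: yes

Derivation:
Input: ((Q,(Z,V,P)),(B,E));
Paren balance: 4 '(' vs 4 ')' OK
Ends with single ';': True
Full parse: OK
Valid: True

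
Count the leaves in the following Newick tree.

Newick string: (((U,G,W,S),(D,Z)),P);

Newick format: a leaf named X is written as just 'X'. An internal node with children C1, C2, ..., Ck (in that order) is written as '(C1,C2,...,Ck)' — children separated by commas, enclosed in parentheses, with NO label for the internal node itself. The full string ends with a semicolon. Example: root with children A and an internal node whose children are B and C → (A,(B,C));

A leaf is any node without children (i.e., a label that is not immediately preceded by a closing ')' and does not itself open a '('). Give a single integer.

Newick: (((U,G,W,S),(D,Z)),P);
Scan left-to-right; a leaf is any maximal label run not followed by '(':
  pos 3: leaf 'U' → count = 1
  pos 5: leaf 'G' → count = 2
  pos 7: leaf 'W' → count = 3
  pos 9: leaf 'S' → count = 4
  pos 13: leaf 'D' → count = 5
  pos 15: leaf 'Z' → count = 6
  pos 19: leaf 'P' → count = 7
Total leaves: 7

Answer: 7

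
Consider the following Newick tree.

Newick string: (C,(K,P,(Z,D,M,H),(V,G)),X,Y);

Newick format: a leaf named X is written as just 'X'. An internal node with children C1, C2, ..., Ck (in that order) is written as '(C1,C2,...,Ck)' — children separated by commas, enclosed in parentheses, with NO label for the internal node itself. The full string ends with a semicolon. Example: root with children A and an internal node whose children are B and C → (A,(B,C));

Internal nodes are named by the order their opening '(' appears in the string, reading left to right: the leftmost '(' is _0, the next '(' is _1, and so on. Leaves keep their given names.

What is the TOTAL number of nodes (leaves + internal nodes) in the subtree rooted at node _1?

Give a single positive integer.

Newick: (C,(K,P,(Z,D,M,H),(V,G)),X,Y);
Locate _1: it is the '(' at position 3 (the 2nd '(' reading left to right).
Query: subtree rooted at _1
_1: subtree_size = 1 + 10
  K: subtree_size = 1 + 0
  P: subtree_size = 1 + 0
  _2: subtree_size = 1 + 4
    Z: subtree_size = 1 + 0
    D: subtree_size = 1 + 0
    M: subtree_size = 1 + 0
    H: subtree_size = 1 + 0
  _3: subtree_size = 1 + 2
    V: subtree_size = 1 + 0
    G: subtree_size = 1 + 0
Total subtree size of _1: 11

Answer: 11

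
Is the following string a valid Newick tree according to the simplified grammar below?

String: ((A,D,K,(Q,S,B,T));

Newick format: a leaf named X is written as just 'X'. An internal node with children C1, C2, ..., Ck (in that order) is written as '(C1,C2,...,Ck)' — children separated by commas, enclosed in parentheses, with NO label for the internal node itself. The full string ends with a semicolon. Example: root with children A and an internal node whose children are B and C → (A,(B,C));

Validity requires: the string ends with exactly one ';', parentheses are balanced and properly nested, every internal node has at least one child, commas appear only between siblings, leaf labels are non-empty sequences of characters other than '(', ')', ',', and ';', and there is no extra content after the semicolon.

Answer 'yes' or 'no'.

Answer: no

Derivation:
Input: ((A,D,K,(Q,S,B,T));
Paren balance: 3 '(' vs 2 ')' MISMATCH
Ends with single ';': True
Full parse: FAILS (expected , or ) at pos 18)
Valid: False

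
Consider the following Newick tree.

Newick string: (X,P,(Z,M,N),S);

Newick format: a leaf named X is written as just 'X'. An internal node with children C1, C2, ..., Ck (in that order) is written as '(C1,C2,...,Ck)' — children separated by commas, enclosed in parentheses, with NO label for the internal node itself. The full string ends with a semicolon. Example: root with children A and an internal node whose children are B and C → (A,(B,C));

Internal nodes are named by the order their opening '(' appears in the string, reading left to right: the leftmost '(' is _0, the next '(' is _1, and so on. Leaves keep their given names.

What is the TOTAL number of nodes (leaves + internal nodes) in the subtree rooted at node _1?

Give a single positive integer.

Answer: 4

Derivation:
Newick: (X,P,(Z,M,N),S);
Locate _1: it is the '(' at position 5 (the 2nd '(' reading left to right).
Query: subtree rooted at _1
_1: subtree_size = 1 + 3
  Z: subtree_size = 1 + 0
  M: subtree_size = 1 + 0
  N: subtree_size = 1 + 0
Total subtree size of _1: 4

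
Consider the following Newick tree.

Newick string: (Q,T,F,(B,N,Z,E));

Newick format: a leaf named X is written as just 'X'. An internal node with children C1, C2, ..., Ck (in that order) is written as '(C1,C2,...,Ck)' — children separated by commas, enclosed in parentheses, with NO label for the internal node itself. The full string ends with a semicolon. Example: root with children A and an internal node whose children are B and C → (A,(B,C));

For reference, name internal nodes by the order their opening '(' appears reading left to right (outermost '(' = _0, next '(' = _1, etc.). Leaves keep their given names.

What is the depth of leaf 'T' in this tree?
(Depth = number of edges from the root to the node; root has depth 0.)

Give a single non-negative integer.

Newick: (Q,T,F,(B,N,Z,E));
Naming internals by '(' encounter order: outermost '(' = _0, next = _1, ...
Query node: T
Path from root: _0 -> T
Depth of T: 1 (number of edges from root)

Answer: 1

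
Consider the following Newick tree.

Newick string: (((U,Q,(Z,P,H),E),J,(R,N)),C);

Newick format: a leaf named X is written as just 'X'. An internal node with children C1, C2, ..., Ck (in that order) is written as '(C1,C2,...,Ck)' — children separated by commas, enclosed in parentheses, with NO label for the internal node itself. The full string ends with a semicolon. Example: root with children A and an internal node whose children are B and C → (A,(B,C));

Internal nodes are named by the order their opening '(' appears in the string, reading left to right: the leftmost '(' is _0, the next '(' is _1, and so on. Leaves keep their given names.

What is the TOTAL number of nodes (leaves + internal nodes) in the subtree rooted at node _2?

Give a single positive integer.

Answer: 8

Derivation:
Newick: (((U,Q,(Z,P,H),E),J,(R,N)),C);
Locate _2: it is the '(' at position 2 (the 3rd '(' reading left to right).
Query: subtree rooted at _2
_2: subtree_size = 1 + 7
  U: subtree_size = 1 + 0
  Q: subtree_size = 1 + 0
  _3: subtree_size = 1 + 3
    Z: subtree_size = 1 + 0
    P: subtree_size = 1 + 0
    H: subtree_size = 1 + 0
  E: subtree_size = 1 + 0
Total subtree size of _2: 8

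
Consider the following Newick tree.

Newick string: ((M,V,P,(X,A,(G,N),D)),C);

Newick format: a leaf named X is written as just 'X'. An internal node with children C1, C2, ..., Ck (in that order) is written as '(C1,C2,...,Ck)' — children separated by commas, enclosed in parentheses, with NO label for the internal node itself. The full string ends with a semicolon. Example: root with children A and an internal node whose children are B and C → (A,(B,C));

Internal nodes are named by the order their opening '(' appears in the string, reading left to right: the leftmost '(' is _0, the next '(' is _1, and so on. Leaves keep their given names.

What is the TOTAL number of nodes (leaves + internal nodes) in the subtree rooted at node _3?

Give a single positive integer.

Newick: ((M,V,P,(X,A,(G,N),D)),C);
Locate _3: it is the '(' at position 13 (the 4th '(' reading left to right).
Query: subtree rooted at _3
_3: subtree_size = 1 + 2
  G: subtree_size = 1 + 0
  N: subtree_size = 1 + 0
Total subtree size of _3: 3

Answer: 3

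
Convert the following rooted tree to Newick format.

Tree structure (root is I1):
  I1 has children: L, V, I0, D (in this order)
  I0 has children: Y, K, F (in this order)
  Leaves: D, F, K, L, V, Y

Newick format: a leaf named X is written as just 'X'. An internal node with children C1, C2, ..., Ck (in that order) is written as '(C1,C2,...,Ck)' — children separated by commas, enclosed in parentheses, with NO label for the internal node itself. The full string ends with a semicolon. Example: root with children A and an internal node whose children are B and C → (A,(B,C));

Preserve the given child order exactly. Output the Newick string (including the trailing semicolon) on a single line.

Answer: (L,V,(Y,K,F),D);

Derivation:
internal I1 with children ['L', 'V', 'I0', 'D']
  leaf 'L' → 'L'
  leaf 'V' → 'V'
  internal I0 with children ['Y', 'K', 'F']
    leaf 'Y' → 'Y'
    leaf 'K' → 'K'
    leaf 'F' → 'F'
  → '(Y,K,F)'
  leaf 'D' → 'D'
→ '(L,V,(Y,K,F),D)'
Final: (L,V,(Y,K,F),D);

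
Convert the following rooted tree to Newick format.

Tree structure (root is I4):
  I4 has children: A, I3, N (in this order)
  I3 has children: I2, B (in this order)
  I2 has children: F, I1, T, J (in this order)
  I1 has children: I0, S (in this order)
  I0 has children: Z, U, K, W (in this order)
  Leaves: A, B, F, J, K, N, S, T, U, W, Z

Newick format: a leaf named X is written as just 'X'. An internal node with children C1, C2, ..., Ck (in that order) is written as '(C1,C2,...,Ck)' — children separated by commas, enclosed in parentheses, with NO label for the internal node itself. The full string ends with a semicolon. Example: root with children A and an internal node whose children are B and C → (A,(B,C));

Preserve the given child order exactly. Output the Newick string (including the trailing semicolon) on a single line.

internal I4 with children ['A', 'I3', 'N']
  leaf 'A' → 'A'
  internal I3 with children ['I2', 'B']
    internal I2 with children ['F', 'I1', 'T', 'J']
      leaf 'F' → 'F'
      internal I1 with children ['I0', 'S']
        internal I0 with children ['Z', 'U', 'K', 'W']
          leaf 'Z' → 'Z'
          leaf 'U' → 'U'
          leaf 'K' → 'K'
          leaf 'W' → 'W'
        → '(Z,U,K,W)'
        leaf 'S' → 'S'
      → '((Z,U,K,W),S)'
      leaf 'T' → 'T'
      leaf 'J' → 'J'
    → '(F,((Z,U,K,W),S),T,J)'
    leaf 'B' → 'B'
  → '((F,((Z,U,K,W),S),T,J),B)'
  leaf 'N' → 'N'
→ '(A,((F,((Z,U,K,W),S),T,J),B),N)'
Final: (A,((F,((Z,U,K,W),S),T,J),B),N);

Answer: (A,((F,((Z,U,K,W),S),T,J),B),N);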